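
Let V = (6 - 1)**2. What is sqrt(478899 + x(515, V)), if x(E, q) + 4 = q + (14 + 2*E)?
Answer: 2*sqrt(119991) ≈ 692.79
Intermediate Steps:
V = 25 (V = 5**2 = 25)
x(E, q) = 10 + q + 2*E (x(E, q) = -4 + (q + (14 + 2*E)) = -4 + (14 + q + 2*E) = 10 + q + 2*E)
sqrt(478899 + x(515, V)) = sqrt(478899 + (10 + 25 + 2*515)) = sqrt(478899 + (10 + 25 + 1030)) = sqrt(478899 + 1065) = sqrt(479964) = 2*sqrt(119991)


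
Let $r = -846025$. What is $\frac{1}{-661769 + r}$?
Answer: $- \frac{1}{1507794} \approx -6.6322 \cdot 10^{-7}$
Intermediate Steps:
$\frac{1}{-661769 + r} = \frac{1}{-661769 - 846025} = \frac{1}{-1507794} = - \frac{1}{1507794}$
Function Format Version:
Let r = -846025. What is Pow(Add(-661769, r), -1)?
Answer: Rational(-1, 1507794) ≈ -6.6322e-7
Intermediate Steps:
Pow(Add(-661769, r), -1) = Pow(Add(-661769, -846025), -1) = Pow(-1507794, -1) = Rational(-1, 1507794)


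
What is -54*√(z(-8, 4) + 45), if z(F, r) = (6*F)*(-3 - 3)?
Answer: -162*√37 ≈ -985.41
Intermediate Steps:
z(F, r) = -36*F (z(F, r) = (6*F)*(-6) = -36*F)
-54*√(z(-8, 4) + 45) = -54*√(-36*(-8) + 45) = -54*√(288 + 45) = -162*√37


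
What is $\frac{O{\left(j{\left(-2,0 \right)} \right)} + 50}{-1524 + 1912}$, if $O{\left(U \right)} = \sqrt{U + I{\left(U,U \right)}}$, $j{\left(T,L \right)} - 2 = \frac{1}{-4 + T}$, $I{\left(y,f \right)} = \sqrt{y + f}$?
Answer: $\frac{25}{194} + \frac{\sqrt{66 + 12 \sqrt{33}}}{2328} \approx 0.13386$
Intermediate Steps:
$I{\left(y,f \right)} = \sqrt{f + y}$
$j{\left(T,L \right)} = 2 + \frac{1}{-4 + T}$
$O{\left(U \right)} = \sqrt{U + \sqrt{2} \sqrt{U}}$ ($O{\left(U \right)} = \sqrt{U + \sqrt{U + U}} = \sqrt{U + \sqrt{2 U}} = \sqrt{U + \sqrt{2} \sqrt{U}}$)
$\frac{O{\left(j{\left(-2,0 \right)} \right)} + 50}{-1524 + 1912} = \frac{\sqrt{\frac{-7 + 2 \left(-2\right)}{-4 - 2} + \sqrt{2} \sqrt{\frac{-7 + 2 \left(-2\right)}{-4 - 2}}} + 50}{-1524 + 1912} = \frac{\sqrt{\frac{-7 - 4}{-6} + \sqrt{2} \sqrt{\frac{-7 - 4}{-6}}} + 50}{388} = \left(\sqrt{\left(- \frac{1}{6}\right) \left(-11\right) + \sqrt{2} \sqrt{\left(- \frac{1}{6}\right) \left(-11\right)}} + 50\right) \frac{1}{388} = \left(\sqrt{\frac{11}{6} + \sqrt{2} \sqrt{\frac{11}{6}}} + 50\right) \frac{1}{388} = \left(\sqrt{\frac{11}{6} + \sqrt{2} \frac{\sqrt{66}}{6}} + 50\right) \frac{1}{388} = \left(\sqrt{\frac{11}{6} + \frac{\sqrt{33}}{3}} + 50\right) \frac{1}{388} = \left(50 + \sqrt{\frac{11}{6} + \frac{\sqrt{33}}{3}}\right) \frac{1}{388} = \frac{25}{194} + \frac{\sqrt{\frac{11}{6} + \frac{\sqrt{33}}{3}}}{388}$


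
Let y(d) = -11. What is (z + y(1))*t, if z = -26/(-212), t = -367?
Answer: 423151/106 ≈ 3992.0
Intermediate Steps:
z = 13/106 (z = -26*(-1/212) = 13/106 ≈ 0.12264)
(z + y(1))*t = (13/106 - 11)*(-367) = -1153/106*(-367) = 423151/106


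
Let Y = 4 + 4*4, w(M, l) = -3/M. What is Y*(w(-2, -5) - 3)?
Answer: -30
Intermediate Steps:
Y = 20 (Y = 4 + 16 = 20)
Y*(w(-2, -5) - 3) = 20*(-3/(-2) - 3) = 20*(-3*(-1/2) - 3) = 20*(3/2 - 3) = 20*(-3/2) = -30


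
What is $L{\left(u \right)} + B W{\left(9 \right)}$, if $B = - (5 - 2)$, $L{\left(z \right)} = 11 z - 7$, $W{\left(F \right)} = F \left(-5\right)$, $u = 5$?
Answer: $183$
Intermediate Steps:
$W{\left(F \right)} = - 5 F$
$L{\left(z \right)} = -7 + 11 z$
$B = -3$ ($B = \left(-1\right) 3 = -3$)
$L{\left(u \right)} + B W{\left(9 \right)} = \left(-7 + 11 \cdot 5\right) - 3 \left(\left(-5\right) 9\right) = \left(-7 + 55\right) - -135 = 48 + 135 = 183$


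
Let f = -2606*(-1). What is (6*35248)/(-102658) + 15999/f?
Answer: 545643807/133763374 ≈ 4.0792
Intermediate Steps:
f = 2606
(6*35248)/(-102658) + 15999/f = (6*35248)/(-102658) + 15999/2606 = 211488*(-1/102658) + 15999*(1/2606) = -105744/51329 + 15999/2606 = 545643807/133763374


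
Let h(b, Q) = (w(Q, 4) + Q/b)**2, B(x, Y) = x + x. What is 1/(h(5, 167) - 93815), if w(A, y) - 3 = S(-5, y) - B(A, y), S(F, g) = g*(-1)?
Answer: -25/71311 ≈ -0.00035058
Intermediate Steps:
B(x, Y) = 2*x
S(F, g) = -g
w(A, y) = 3 - y - 2*A (w(A, y) = 3 + (-y - 2*A) = 3 - y - 2*A)
h(b, Q) = (-1 - 2*Q + Q/b)**2 (h(b, Q) = ((3 - 1*4 - 2*Q) + Q/b)**2 = ((3 - 4 - 2*Q) + Q/b)**2 = ((-1 - 2*Q) + Q/b)**2 = (-1 - 2*Q + Q/b)**2)
1/(h(5, 167) - 93815) = 1/((167 - 1*5*(1 + 2*167))**2/5**2 - 93815) = 1/((167 - 1*5*(1 + 334))**2/25 - 93815) = 1/((167 - 1*5*335)**2/25 - 93815) = 1/((167 - 1675)**2/25 - 93815) = 1/((1/25)*(-1508)**2 - 93815) = 1/((1/25)*2274064 - 93815) = 1/(2274064/25 - 93815) = 1/(-71311/25) = -25/71311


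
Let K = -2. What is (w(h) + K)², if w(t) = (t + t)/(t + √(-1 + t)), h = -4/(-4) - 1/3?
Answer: 12*I/(-I + 4*√3) ≈ -0.2449 + 1.6967*I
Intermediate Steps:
h = ⅔ (h = -4*(-¼) - 1*⅓ = 1 - ⅓ = ⅔ ≈ 0.66667)
w(t) = 2*t/(t + √(-1 + t)) (w(t) = (2*t)/(t + √(-1 + t)) = 2*t/(t + √(-1 + t)))
(w(h) + K)² = (2*(⅔)/(⅔ + √(-1 + ⅔)) - 2)² = (2*(⅔)/(⅔ + √(-⅓)) - 2)² = (2*(⅔)/(⅔ + I*√3/3) - 2)² = (4/(3*(⅔ + I*√3/3)) - 2)² = (-2 + 4/(3*(⅔ + I*√3/3)))²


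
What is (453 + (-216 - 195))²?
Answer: 1764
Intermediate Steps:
(453 + (-216 - 195))² = (453 - 411)² = 42² = 1764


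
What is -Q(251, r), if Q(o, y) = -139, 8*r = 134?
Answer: 139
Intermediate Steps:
r = 67/4 (r = (⅛)*134 = 67/4 ≈ 16.750)
-Q(251, r) = -1*(-139) = 139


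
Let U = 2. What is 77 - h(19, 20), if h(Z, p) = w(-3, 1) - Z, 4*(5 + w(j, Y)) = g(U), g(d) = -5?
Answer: 409/4 ≈ 102.25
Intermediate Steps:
w(j, Y) = -25/4 (w(j, Y) = -5 + (¼)*(-5) = -5 - 5/4 = -25/4)
h(Z, p) = -25/4 - Z
77 - h(19, 20) = 77 - (-25/4 - 1*19) = 77 - (-25/4 - 19) = 77 - 1*(-101/4) = 77 + 101/4 = 409/4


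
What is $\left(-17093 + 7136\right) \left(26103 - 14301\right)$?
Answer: $-117512514$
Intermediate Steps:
$\left(-17093 + 7136\right) \left(26103 - 14301\right) = \left(-9957\right) 11802 = -117512514$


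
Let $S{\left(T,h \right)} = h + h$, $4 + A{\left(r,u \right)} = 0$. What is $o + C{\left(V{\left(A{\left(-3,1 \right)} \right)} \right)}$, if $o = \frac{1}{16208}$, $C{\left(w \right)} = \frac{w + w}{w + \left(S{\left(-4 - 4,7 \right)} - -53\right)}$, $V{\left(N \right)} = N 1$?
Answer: $- \frac{129601}{1021104} \approx -0.12692$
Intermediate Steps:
$A{\left(r,u \right)} = -4$ ($A{\left(r,u \right)} = -4 + 0 = -4$)
$S{\left(T,h \right)} = 2 h$
$V{\left(N \right)} = N$
$C{\left(w \right)} = \frac{2 w}{67 + w}$ ($C{\left(w \right)} = \frac{w + w}{w + \left(2 \cdot 7 - -53\right)} = \frac{2 w}{w + \left(14 + 53\right)} = \frac{2 w}{w + 67} = \frac{2 w}{67 + w}$)
$o = \frac{1}{16208} \approx 6.1698 \cdot 10^{-5}$
$o + C{\left(V{\left(A{\left(-3,1 \right)} \right)} \right)} = \frac{1}{16208} + 2 \left(-4\right) \frac{1}{67 - 4} = \frac{1}{16208} + 2 \left(-4\right) \frac{1}{63} = \frac{1}{16208} - \frac{8}{63} = - \frac{129601}{1021104}$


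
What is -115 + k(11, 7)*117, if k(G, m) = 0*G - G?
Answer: -1402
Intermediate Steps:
k(G, m) = -G (k(G, m) = 0 - G = -G)
-115 + k(11, 7)*117 = -115 - 1*11*117 = -115 - 11*117 = -115 - 1287 = -1402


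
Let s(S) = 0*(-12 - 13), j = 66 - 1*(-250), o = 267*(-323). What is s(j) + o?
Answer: -86241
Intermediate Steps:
o = -86241
j = 316 (j = 66 + 250 = 316)
s(S) = 0 (s(S) = 0*(-25) = 0)
s(j) + o = 0 - 86241 = -86241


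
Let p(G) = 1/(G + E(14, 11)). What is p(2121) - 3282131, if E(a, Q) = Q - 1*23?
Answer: -6922014278/2109 ≈ -3.2821e+6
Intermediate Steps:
E(a, Q) = -23 + Q (E(a, Q) = Q - 23 = -23 + Q)
p(G) = 1/(-12 + G) (p(G) = 1/(G + (-23 + 11)) = 1/(G - 12) = 1/(-12 + G))
p(2121) - 3282131 = 1/(-12 + 2121) - 3282131 = 1/2109 - 3282131 = -6922014278/2109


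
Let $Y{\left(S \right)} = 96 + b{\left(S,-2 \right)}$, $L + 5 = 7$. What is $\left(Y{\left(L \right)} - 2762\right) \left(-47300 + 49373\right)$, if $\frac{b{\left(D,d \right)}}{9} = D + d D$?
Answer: $-5563932$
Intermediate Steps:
$b{\left(D,d \right)} = 9 D + 9 D d$ ($b{\left(D,d \right)} = 9 \left(D + d D\right) = 9 \left(D + D d\right) = 9 D + 9 D d$)
$L = 2$ ($L = -5 + 7 = 2$)
$Y{\left(S \right)} = 96 - 9 S$ ($Y{\left(S \right)} = 96 + 9 S \left(1 - 2\right) = 96 + 9 S \left(-1\right) = 96 - 9 S$)
$\left(Y{\left(L \right)} - 2762\right) \left(-47300 + 49373\right) = \left(\left(96 - 18\right) - 2762\right) \left(-47300 + 49373\right) = \left(\left(96 - 18\right) - 2762\right) 2073 = \left(78 - 2762\right) 2073 = \left(-2684\right) 2073 = -5563932$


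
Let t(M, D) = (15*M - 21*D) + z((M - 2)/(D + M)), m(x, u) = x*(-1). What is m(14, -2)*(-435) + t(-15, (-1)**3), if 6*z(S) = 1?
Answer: 35317/6 ≈ 5886.2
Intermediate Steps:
z(S) = 1/6 (z(S) = (1/6)*1 = 1/6)
m(x, u) = -x
t(M, D) = 1/6 - 21*D + 15*M (t(M, D) = (15*M - 21*D) + 1/6 = (-21*D + 15*M) + 1/6 = 1/6 - 21*D + 15*M)
m(14, -2)*(-435) + t(-15, (-1)**3) = -1*14*(-435) + (1/6 - 21*(-1)**3 + 15*(-15)) = -14*(-435) + (1/6 - 21*(-1) - 225) = 6090 + (1/6 + 21 - 225) = 6090 - 1223/6 = 35317/6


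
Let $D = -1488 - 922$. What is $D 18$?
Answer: $-43380$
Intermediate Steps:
$D = -2410$ ($D = -1488 - 922 = -2410$)
$D 18 = \left(-2410\right) 18 = -43380$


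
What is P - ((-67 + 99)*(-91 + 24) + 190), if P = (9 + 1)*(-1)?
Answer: 1944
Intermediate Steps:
P = -10 (P = 10*(-1) = -10)
P - ((-67 + 99)*(-91 + 24) + 190) = -10 - ((-67 + 99)*(-91 + 24) + 190) = -10 - (32*(-67) + 190) = -10 - (-2144 + 190) = -10 - 1*(-1954) = -10 + 1954 = 1944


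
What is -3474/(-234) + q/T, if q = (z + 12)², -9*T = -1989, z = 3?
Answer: 3506/221 ≈ 15.864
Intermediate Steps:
T = 221 (T = -⅑*(-1989) = 221)
q = 225 (q = (3 + 12)² = 15² = 225)
-3474/(-234) + q/T = -3474/(-234) + 225/221 = -3474*(-1/234) + 225*(1/221) = 193/13 + 225/221 = 3506/221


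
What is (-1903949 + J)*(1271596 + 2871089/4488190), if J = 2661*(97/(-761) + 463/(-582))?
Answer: -321256687824060729354009/132521888492 ≈ -2.4242e+12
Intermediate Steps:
J = -362602939/147634 (J = 2661*(97*(-1/761) + 463*(-1/582)) = 2661*(-97/761 - 463/582) = 2661*(-408797/442902) = -362602939/147634 ≈ -2456.1)
(-1903949 + J)*(1271596 + 2871089/4488190) = (-1903949 - 362602939/147634)*(1271596 + 2871089/4488190) = -281450209605*(1271596 + 2871089*(1/4488190))/147634 = -281450209605*(1271596 + 2871089/4488190)/147634 = -281450209605/147634*5707167322329/4488190 = -321256687824060729354009/132521888492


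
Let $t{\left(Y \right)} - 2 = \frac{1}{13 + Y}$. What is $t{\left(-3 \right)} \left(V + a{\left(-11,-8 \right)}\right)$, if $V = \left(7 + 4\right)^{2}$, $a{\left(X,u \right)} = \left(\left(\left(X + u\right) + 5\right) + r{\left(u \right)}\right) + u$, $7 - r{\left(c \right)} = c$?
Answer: $\frac{1197}{5} \approx 239.4$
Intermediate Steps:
$r{\left(c \right)} = 7 - c$
$t{\left(Y \right)} = 2 + \frac{1}{13 + Y}$
$a{\left(X,u \right)} = 12 + X + u$ ($a{\left(X,u \right)} = \left(\left(\left(X + u\right) + 5\right) - \left(-7 + u\right)\right) + u = \left(\left(5 + X + u\right) - \left(-7 + u\right)\right) + u = \left(12 + X\right) + u = 12 + X + u$)
$V = 121$ ($V = 11^{2} = 121$)
$t{\left(-3 \right)} \left(V + a{\left(-11,-8 \right)}\right) = \frac{27 + 2 \left(-3\right)}{13 - 3} \left(121 - 7\right) = \frac{27 - 6}{10} \left(121 - 7\right) = \frac{1}{10} \cdot 21 \cdot 114 = \frac{21}{10} \cdot 114 = \frac{1197}{5}$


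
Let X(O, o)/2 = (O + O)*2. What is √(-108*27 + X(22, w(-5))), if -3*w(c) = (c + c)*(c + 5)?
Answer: 2*I*√685 ≈ 52.345*I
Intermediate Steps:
w(c) = -2*c*(5 + c)/3 (w(c) = -(c + c)*(c + 5)/3 = -2*c*(5 + c)/3)
X(O, o) = 8*O (X(O, o) = 2*((O + O)*2) = 2*((2*O)*2) = 2*(4*O) = 8*O)
√(-108*27 + X(22, w(-5))) = √(-108*27 + 8*22) = √(-2916 + 176) = √(-2740) = 2*I*√685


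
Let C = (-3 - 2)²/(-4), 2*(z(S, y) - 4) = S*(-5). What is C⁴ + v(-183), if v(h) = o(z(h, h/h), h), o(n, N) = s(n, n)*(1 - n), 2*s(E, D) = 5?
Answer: 95905/256 ≈ 374.63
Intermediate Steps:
s(E, D) = 5/2 (s(E, D) = (½)*5 = 5/2)
z(S, y) = 4 - 5*S/2 (z(S, y) = 4 + (S*(-5))/2 = 4 + (-5*S)/2 = 4 - 5*S/2)
C = -25/4 (C = (-5)²*(-¼) = 25*(-¼) = -25/4 ≈ -6.2500)
o(n, N) = 5/2 - 5*n/2 (o(n, N) = 5*(1 - n)/2 = 5/2 - 5*n/2)
v(h) = -15/2 + 25*h/4 (v(h) = 5/2 - 5*(4 - 5*h/2)/2 = 5/2 + (-10 + 25*h/4) = -15/2 + 25*h/4)
C⁴ + v(-183) = (-25/4)⁴ + (-15/2 + (25/4)*(-183)) = 390625/256 + (-15/2 - 4575/4) = 390625/256 - 4605/4 = 95905/256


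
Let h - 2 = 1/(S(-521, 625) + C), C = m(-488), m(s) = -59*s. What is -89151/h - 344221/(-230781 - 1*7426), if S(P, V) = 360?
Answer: -206354412423553/4629553045 ≈ -44573.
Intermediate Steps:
C = 28792 (C = -59*(-488) = 28792)
h = 58305/29152 (h = 2 + 1/(360 + 28792) = 2 + 1/29152 = 58305/29152 ≈ 2.0000)
-89151/h - 344221/(-230781 - 1*7426) = -89151/58305/29152 - 344221/(-230781 - 1*7426) = -89151*29152/58305 - 344221/(-230781 - 7426) = -866309984/19435 - 344221/(-238207) = -866309984/19435 - 344221*(-1/238207) = -866309984/19435 + 344221/238207 = -206354412423553/4629553045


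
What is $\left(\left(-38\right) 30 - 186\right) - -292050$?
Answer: $290724$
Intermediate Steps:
$\left(\left(-38\right) 30 - 186\right) - -292050 = \left(-1140 - 186\right) + 292050 = -1326 + 292050 = 290724$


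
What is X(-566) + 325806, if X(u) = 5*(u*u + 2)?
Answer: 1927596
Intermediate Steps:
X(u) = 10 + 5*u² (X(u) = 5*(u² + 2) = 5*(2 + u²) = 10 + 5*u²)
X(-566) + 325806 = (10 + 5*(-566)²) + 325806 = (10 + 5*320356) + 325806 = (10 + 1601780) + 325806 = 1601790 + 325806 = 1927596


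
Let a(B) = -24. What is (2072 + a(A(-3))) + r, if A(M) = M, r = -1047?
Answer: 1001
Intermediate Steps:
(2072 + a(A(-3))) + r = (2072 - 24) - 1047 = 2048 - 1047 = 1001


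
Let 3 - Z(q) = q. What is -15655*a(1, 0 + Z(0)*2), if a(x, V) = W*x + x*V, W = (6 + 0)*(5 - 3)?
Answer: -281790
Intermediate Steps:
W = 12 (W = 6*2 = 12)
Z(q) = 3 - q
a(x, V) = 12*x + V*x (a(x, V) = 12*x + x*V = 12*x + V*x)
-15655*a(1, 0 + Z(0)*2) = -15655*(12 + (0 + (3 - 1*0)*2)) = -15655*(12 + (0 + (3 + 0)*2)) = -15655*(12 + (0 + 3*2)) = -15655*(12 + (0 + 6)) = -15655*(12 + 6) = -15655*18 = -281790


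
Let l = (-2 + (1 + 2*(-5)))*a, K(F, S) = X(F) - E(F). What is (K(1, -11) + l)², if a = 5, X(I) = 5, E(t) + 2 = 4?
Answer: 2704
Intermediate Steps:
E(t) = 2 (E(t) = -2 + 4 = 2)
K(F, S) = 3 (K(F, S) = 5 - 1*2 = 5 - 2 = 3)
l = -55 (l = (-2 + (1 + 2*(-5)))*5 = (-2 + (1 - 10))*5 = (-2 - 9)*5 = -11*5 = -55)
(K(1, -11) + l)² = (3 - 55)² = (-52)² = 2704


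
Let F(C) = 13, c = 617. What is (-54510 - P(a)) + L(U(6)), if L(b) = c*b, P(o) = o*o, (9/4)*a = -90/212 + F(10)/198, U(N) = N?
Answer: -113302492658056/2230011729 ≈ -50808.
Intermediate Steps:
a = -7532/47223 (a = 4*(-90/212 + 13/198)/9 = 4*(-90*1/212 + 13*(1/198))/9 = 4*(-45/106 + 13/198)/9 = (4/9)*(-1883/5247) = -7532/47223 ≈ -0.15950)
P(o) = o²
L(b) = 617*b
(-54510 - P(a)) + L(U(6)) = (-54510 - (-7532/47223)²) + 617*6 = (-54510 - 1*56731024/2230011729) + 3702 = (-54510 - 56731024/2230011729) + 3702 = -121557996078814/2230011729 + 3702 = -113302492658056/2230011729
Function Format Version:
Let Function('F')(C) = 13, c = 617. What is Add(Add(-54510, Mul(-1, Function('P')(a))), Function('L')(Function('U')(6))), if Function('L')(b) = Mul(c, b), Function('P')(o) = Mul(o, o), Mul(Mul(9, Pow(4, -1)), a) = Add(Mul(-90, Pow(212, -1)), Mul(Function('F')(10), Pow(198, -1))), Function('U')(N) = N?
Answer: Rational(-113302492658056, 2230011729) ≈ -50808.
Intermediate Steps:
a = Rational(-7532, 47223) (a = Mul(Rational(4, 9), Add(Mul(-90, Pow(212, -1)), Mul(13, Pow(198, -1)))) = Mul(Rational(4, 9), Add(Mul(-90, Rational(1, 212)), Mul(13, Rational(1, 198)))) = Mul(Rational(4, 9), Add(Rational(-45, 106), Rational(13, 198))) = Mul(Rational(4, 9), Rational(-1883, 5247)) = Rational(-7532, 47223) ≈ -0.15950)
Function('P')(o) = Pow(o, 2)
Function('L')(b) = Mul(617, b)
Add(Add(-54510, Mul(-1, Function('P')(a))), Function('L')(Function('U')(6))) = Add(Add(-54510, Mul(-1, Pow(Rational(-7532, 47223), 2))), Mul(617, 6)) = Add(Add(-54510, Mul(-1, Rational(56731024, 2230011729))), 3702) = Add(Add(-54510, Rational(-56731024, 2230011729)), 3702) = Add(Rational(-121557996078814, 2230011729), 3702) = Rational(-113302492658056, 2230011729)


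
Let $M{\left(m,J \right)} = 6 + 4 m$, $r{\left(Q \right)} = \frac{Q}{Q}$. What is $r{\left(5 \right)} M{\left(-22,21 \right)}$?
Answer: $-82$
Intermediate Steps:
$r{\left(Q \right)} = 1$
$r{\left(5 \right)} M{\left(-22,21 \right)} = 1 \left(6 + 4 \left(-22\right)\right) = 1 \left(6 - 88\right) = 1 \left(-82\right) = -82$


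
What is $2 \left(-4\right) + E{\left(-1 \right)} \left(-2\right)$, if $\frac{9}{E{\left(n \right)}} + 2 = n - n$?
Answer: $1$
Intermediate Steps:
$E{\left(n \right)} = - \frac{9}{2}$ ($E{\left(n \right)} = \frac{9}{-2 + \left(n - n\right)} = \frac{9}{-2 + 0} = \frac{9}{-2} = 9 \left(- \frac{1}{2}\right) = - \frac{9}{2}$)
$2 \left(-4\right) + E{\left(-1 \right)} \left(-2\right) = 2 \left(-4\right) - -9 = -8 + 9 = 1$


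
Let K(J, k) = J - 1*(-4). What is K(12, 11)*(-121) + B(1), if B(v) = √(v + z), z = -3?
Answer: -1936 + I*√2 ≈ -1936.0 + 1.4142*I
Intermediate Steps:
B(v) = √(-3 + v) (B(v) = √(v - 3) = √(-3 + v))
K(J, k) = 4 + J (K(J, k) = J + 4 = 4 + J)
K(12, 11)*(-121) + B(1) = (4 + 12)*(-121) + √(-3 + 1) = 16*(-121) + √(-2) = -1936 + I*√2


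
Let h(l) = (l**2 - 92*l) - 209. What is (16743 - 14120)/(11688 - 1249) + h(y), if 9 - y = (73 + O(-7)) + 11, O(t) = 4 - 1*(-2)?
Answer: 144102579/10439 ≈ 13804.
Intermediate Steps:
O(t) = 6 (O(t) = 4 + 2 = 6)
y = -81 (y = 9 - ((73 + 6) + 11) = 9 - (79 + 11) = 9 - 1*90 = 9 - 90 = -81)
h(l) = -209 + l**2 - 92*l
(16743 - 14120)/(11688 - 1249) + h(y) = (16743 - 14120)/(11688 - 1249) + (-209 + (-81)**2 - 92*(-81)) = 2623/10439 + (-209 + 6561 + 7452) = 2623*(1/10439) + 13804 = 2623/10439 + 13804 = 144102579/10439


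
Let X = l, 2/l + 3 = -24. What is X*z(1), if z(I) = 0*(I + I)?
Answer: 0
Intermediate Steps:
l = -2/27 (l = 2/(-3 - 24) = 2/(-27) = 2*(-1/27) = -2/27 ≈ -0.074074)
z(I) = 0 (z(I) = 0*(2*I) = 0)
X = -2/27 ≈ -0.074074
X*z(1) = -2/27*0 = 0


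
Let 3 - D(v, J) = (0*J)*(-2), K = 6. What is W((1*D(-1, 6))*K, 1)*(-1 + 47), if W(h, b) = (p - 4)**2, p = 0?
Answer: 736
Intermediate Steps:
D(v, J) = 3 (D(v, J) = 3 - 0*J*(-2) = 3 - 0*(-2) = 3 - 1*0 = 3 + 0 = 3)
W(h, b) = 16 (W(h, b) = (0 - 4)**2 = (-4)**2 = 16)
W((1*D(-1, 6))*K, 1)*(-1 + 47) = 16*(-1 + 47) = 16*46 = 736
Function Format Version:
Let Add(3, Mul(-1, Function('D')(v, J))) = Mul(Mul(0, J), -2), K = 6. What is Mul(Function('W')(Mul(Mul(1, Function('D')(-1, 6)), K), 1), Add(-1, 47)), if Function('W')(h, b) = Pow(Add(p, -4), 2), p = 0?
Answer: 736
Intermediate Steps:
Function('D')(v, J) = 3 (Function('D')(v, J) = Add(3, Mul(-1, Mul(Mul(0, J), -2))) = Add(3, Mul(-1, Mul(0, -2))) = Add(3, Mul(-1, 0)) = Add(3, 0) = 3)
Function('W')(h, b) = 16 (Function('W')(h, b) = Pow(Add(0, -4), 2) = Pow(-4, 2) = 16)
Mul(Function('W')(Mul(Mul(1, Function('D')(-1, 6)), K), 1), Add(-1, 47)) = Mul(16, Add(-1, 47)) = Mul(16, 46) = 736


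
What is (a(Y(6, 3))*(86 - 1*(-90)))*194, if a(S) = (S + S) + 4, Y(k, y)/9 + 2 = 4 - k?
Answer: -2321792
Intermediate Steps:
Y(k, y) = 18 - 9*k (Y(k, y) = -18 + 9*(4 - k) = -18 + (36 - 9*k) = 18 - 9*k)
a(S) = 4 + 2*S (a(S) = 2*S + 4 = 4 + 2*S)
(a(Y(6, 3))*(86 - 1*(-90)))*194 = ((4 + 2*(18 - 9*6))*(86 - 1*(-90)))*194 = ((4 + 2*(18 - 54))*(86 + 90))*194 = ((4 + 2*(-36))*176)*194 = ((4 - 72)*176)*194 = -68*176*194 = -11968*194 = -2321792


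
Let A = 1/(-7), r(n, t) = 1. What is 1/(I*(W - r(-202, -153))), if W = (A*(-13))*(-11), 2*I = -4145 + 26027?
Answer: -1/234450 ≈ -4.2653e-6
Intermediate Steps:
A = -⅐ ≈ -0.14286
I = 10941 (I = (-4145 + 26027)/2 = (½)*21882 = 10941)
W = -143/7 (W = -⅐*(-13)*(-11) = (13/7)*(-11) = -143/7 ≈ -20.429)
1/(I*(W - r(-202, -153))) = 1/(10941*(-143/7 - 1*1)) = 1/(10941*(-143/7 - 1)) = 1/(10941*(-150/7)) = (1/10941)*(-7/150) = -1/234450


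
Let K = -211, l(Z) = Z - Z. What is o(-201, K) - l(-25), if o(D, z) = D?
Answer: -201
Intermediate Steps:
l(Z) = 0
o(-201, K) - l(-25) = -201 - 1*0 = -201 + 0 = -201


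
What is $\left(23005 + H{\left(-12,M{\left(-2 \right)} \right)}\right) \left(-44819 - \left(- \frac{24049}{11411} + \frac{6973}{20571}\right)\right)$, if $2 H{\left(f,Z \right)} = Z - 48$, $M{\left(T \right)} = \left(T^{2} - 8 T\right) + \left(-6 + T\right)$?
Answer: $- \frac{241827914260781381}{234735681} \approx -1.0302 \cdot 10^{9}$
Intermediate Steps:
$M{\left(T \right)} = -6 + T^{2} - 7 T$
$H{\left(f,Z \right)} = -24 + \frac{Z}{2}$ ($H{\left(f,Z \right)} = \frac{Z - 48}{2} = \frac{-48 + Z}{2} = -24 + \frac{Z}{2}$)
$\left(23005 + H{\left(-12,M{\left(-2 \right)} \right)}\right) \left(-44819 - \left(- \frac{24049}{11411} + \frac{6973}{20571}\right)\right) = \left(23005 - \left(24 - \frac{-6 + \left(-2\right)^{2} - -14}{2}\right)\right) \left(-44819 - \left(- \frac{24049}{11411} + \frac{6973}{20571}\right)\right) = \left(23005 - \left(24 - \frac{-6 + 4 + 14}{2}\right)\right) \left(-44819 - - \frac{415143076}{234735681}\right) = \left(23005 + \left(-24 + \frac{1}{2} \cdot 12\right)\right) \left(-44819 + \left(\frac{24049}{11411} - \frac{6973}{20571}\right)\right) = \left(23005 + \left(-24 + 6\right)\right) \left(-44819 + \frac{415143076}{234735681}\right) = \left(23005 - 18\right) \left(- \frac{10520203343663}{234735681}\right) = 22987 \left(- \frac{10520203343663}{234735681}\right) = - \frac{241827914260781381}{234735681}$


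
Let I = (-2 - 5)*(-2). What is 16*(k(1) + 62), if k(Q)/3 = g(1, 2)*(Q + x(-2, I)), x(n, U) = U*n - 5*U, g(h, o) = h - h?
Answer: 992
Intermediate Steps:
g(h, o) = 0
I = 14 (I = -7*(-2) = 14)
x(n, U) = -5*U + U*n
k(Q) = 0 (k(Q) = 3*(0*(Q + 14*(-5 - 2))) = 3*(0*(Q + 14*(-7))) = 3*(0*(Q - 98)) = 3*(0*(-98 + Q)) = 3*0 = 0)
16*(k(1) + 62) = 16*(0 + 62) = 16*62 = 992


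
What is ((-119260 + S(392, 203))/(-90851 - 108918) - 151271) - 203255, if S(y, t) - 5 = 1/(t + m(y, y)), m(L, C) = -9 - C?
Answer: -14022990677321/39554262 ≈ -3.5453e+5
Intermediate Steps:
S(y, t) = 5 + 1/(-9 + t - y) (S(y, t) = 5 + 1/(t + (-9 - y)) = 5 + 1/(-9 + t - y))
((-119260 + S(392, 203))/(-90851 - 108918) - 151271) - 203255 = ((-119260 + (44 - 5*203 + 5*392)/(9 + 392 - 1*203))/(-90851 - 108918) - 151271) - 203255 = ((-119260 + (44 - 1015 + 1960)/(9 + 392 - 203))/(-199769) - 151271) - 203255 = ((-119260 + 989/198)*(-1/199769) - 151271) - 203255 = (-23612491/198*(-1/199769) - 151271) - 203255 = (23612491/39554262 - 151271) - 203255 = -5983389154511/39554262 - 203255 = -14022990677321/39554262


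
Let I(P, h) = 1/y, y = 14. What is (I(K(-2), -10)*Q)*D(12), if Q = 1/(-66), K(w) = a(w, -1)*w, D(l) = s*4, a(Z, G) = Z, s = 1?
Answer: -1/231 ≈ -0.0043290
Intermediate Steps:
D(l) = 4 (D(l) = 1*4 = 4)
K(w) = w² (K(w) = w*w = w²)
I(P, h) = 1/14
Q = -1/66 ≈ -0.015152
(I(K(-2), -10)*Q)*D(12) = ((1/14)*(-1/66))*4 = -1/924*4 = -1/231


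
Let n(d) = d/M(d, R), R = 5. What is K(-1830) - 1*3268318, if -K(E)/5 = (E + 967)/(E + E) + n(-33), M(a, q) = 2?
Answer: -2392349249/732 ≈ -3.2682e+6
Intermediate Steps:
n(d) = d/2
K(E) = 165/2 - 5*(967 + E)/(2*E) (K(E) = -5*((E + 967)/(E + E) + (½)*(-33)) = -5*((967 + E)/((2*E)) - 33/2) = -5*((967 + E)*(1/(2*E)) - 33/2) = -5*((967 + E)/(2*E) - 33/2) = -5*(-33/2 + (967 + E)/(2*E)) = 165/2 - 5*(967 + E)/(2*E))
K(-1830) - 1*3268318 = (80 - 4835/2/(-1830)) - 1*3268318 = (80 - 4835/2*(-1/1830)) - 3268318 = (80 + 967/732) - 3268318 = 59527/732 - 3268318 = -2392349249/732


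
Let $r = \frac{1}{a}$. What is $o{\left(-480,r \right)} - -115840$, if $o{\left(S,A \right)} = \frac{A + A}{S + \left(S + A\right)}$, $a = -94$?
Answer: $\frac{10453517442}{90241} \approx 1.1584 \cdot 10^{5}$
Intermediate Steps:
$r = - \frac{1}{94}$ ($r = \frac{1}{-94} = - \frac{1}{94} \approx -0.010638$)
$o{\left(S,A \right)} = \frac{2 A}{A + 2 S}$ ($o{\left(S,A \right)} = \frac{2 A}{S + \left(A + S\right)} = \frac{2 A}{A + 2 S}$)
$o{\left(-480,r \right)} - -115840 = 2 \left(- \frac{1}{94}\right) \frac{1}{- \frac{1}{94} + 2 \left(-480\right)} - -115840 = 2 \left(- \frac{1}{94}\right) \frac{1}{- \frac{1}{94} - 960} + 115840 = 2 \left(- \frac{1}{94}\right) \frac{1}{- \frac{90241}{94}} + 115840 = 2 \left(- \frac{1}{94}\right) \left(- \frac{94}{90241}\right) + 115840 = \frac{2}{90241} + 115840 = \frac{10453517442}{90241}$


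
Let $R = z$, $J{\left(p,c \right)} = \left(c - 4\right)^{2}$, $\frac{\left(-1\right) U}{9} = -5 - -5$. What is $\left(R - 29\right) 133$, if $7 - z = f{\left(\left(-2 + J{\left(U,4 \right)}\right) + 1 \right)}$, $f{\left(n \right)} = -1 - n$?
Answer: $-2926$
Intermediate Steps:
$U = 0$ ($U = - 9 \left(-5 - -5\right) = - 9 \left(-5 + 5\right) = \left(-9\right) 0 = 0$)
$J{\left(p,c \right)} = \left(-4 + c\right)^{2}$
$z = 7$ ($z = 7 - \left(-1 - \left(\left(-2 + \left(-4 + 4\right)^{2}\right) + 1\right)\right) = 7 - \left(-1 - \left(\left(-2 + 0^{2}\right) + 1\right)\right) = 7 - \left(-1 - \left(\left(-2 + 0\right) + 1\right)\right) = 7 - \left(-1 - \left(-2 + 1\right)\right) = 7 - \left(-1 - -1\right) = 7 - \left(-1 + 1\right) = 7 - 0 = 7 + 0 = 7$)
$R = 7$
$\left(R - 29\right) 133 = \left(7 - 29\right) 133 = \left(-22\right) 133 = -2926$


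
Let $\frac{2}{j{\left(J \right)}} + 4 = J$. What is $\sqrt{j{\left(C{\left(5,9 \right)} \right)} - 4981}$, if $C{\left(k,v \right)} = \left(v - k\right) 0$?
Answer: $\frac{9 i \sqrt{246}}{2} \approx 70.58 i$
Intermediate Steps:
$C{\left(k,v \right)} = 0$
$j{\left(J \right)} = \frac{2}{-4 + J}$
$\sqrt{j{\left(C{\left(5,9 \right)} \right)} - 4981} = \sqrt{\frac{2}{-4 + 0} - 4981} = \sqrt{\frac{2}{-4} - 4981} = \sqrt{2 \left(- \frac{1}{4}\right) - 4981} = \sqrt{- \frac{1}{2} - 4981} = \sqrt{- \frac{9963}{2}} = \frac{9 i \sqrt{246}}{2}$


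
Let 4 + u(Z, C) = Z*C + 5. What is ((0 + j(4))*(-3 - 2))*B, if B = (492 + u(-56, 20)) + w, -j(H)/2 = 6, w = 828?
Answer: 12060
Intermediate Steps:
u(Z, C) = 1 + C*Z (u(Z, C) = -4 + (Z*C + 5) = -4 + (C*Z + 5) = -4 + (5 + C*Z) = 1 + C*Z)
j(H) = -12 (j(H) = -2*6 = -12)
B = 201 (B = (492 + (1 + 20*(-56))) + 828 = (492 + (1 - 1120)) + 828 = (492 - 1119) + 828 = -627 + 828 = 201)
((0 + j(4))*(-3 - 2))*B = ((0 - 12)*(-3 - 2))*201 = -12*(-5)*201 = 60*201 = 12060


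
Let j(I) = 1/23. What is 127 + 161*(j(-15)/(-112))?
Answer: 2031/16 ≈ 126.94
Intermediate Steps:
j(I) = 1/23
127 + 161*(j(-15)/(-112)) = 127 + 161*((1/23)/(-112)) = 127 + 161*((1/23)*(-1/112)) = 127 + 161*(-1/2576) = 127 - 1/16 = 2031/16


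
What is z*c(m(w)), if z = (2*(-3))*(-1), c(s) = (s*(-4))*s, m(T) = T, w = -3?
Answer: -216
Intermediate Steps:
c(s) = -4*s² (c(s) = (-4*s)*s = -4*s²)
z = 6 (z = -6*(-1) = 6)
z*c(m(w)) = 6*(-4*(-3)²) = 6*(-4*9) = 6*(-36) = -216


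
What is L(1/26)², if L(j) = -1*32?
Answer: 1024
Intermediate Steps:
L(j) = -32
L(1/26)² = (-32)² = 1024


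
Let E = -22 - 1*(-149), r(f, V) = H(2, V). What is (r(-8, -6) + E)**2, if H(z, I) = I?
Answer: 14641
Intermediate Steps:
r(f, V) = V
E = 127 (E = -22 + 149 = 127)
(r(-8, -6) + E)**2 = (-6 + 127)**2 = 121**2 = 14641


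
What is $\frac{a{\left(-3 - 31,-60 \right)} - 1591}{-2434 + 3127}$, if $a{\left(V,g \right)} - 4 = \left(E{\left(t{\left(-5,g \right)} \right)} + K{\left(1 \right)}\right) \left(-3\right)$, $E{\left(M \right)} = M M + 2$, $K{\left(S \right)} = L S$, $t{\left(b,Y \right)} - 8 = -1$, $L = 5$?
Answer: $- \frac{195}{77} \approx -2.5325$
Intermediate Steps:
$t{\left(b,Y \right)} = 7$ ($t{\left(b,Y \right)} = 8 - 1 = 7$)
$K{\left(S \right)} = 5 S$
$E{\left(M \right)} = 2 + M^{2}$ ($E{\left(M \right)} = M^{2} + 2 = 2 + M^{2}$)
$a{\left(V,g \right)} = -164$ ($a{\left(V,g \right)} = 4 + \left(\left(2 + 7^{2}\right) + 5 \cdot 1\right) \left(-3\right) = 4 + \left(\left(2 + 49\right) + 5\right) \left(-3\right) = 4 + \left(51 + 5\right) \left(-3\right) = 4 + 56 \left(-3\right) = 4 - 168 = -164$)
$\frac{a{\left(-3 - 31,-60 \right)} - 1591}{-2434 + 3127} = \frac{-164 - 1591}{-2434 + 3127} = - \frac{1755}{693} = \left(-1755\right) \frac{1}{693} = - \frac{195}{77}$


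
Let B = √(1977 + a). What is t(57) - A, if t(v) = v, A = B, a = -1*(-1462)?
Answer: 57 - √3439 ≈ -1.6430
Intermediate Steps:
a = 1462
B = √3439 (B = √(1977 + 1462) = √3439 ≈ 58.643)
A = √3439 ≈ 58.643
t(57) - A = 57 - √3439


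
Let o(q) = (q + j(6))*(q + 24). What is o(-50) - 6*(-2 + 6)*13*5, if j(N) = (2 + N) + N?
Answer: -624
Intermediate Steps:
j(N) = 2 + 2*N
o(q) = (14 + q)*(24 + q) (o(q) = (q + (2 + 2*6))*(q + 24) = (q + (2 + 12))*(24 + q) = (q + 14)*(24 + q) = (14 + q)*(24 + q))
o(-50) - 6*(-2 + 6)*13*5 = (336 + (-50)**2 + 38*(-50)) - 6*(-2 + 6)*13*5 = (336 + 2500 - 1900) - 6*4*65 = 936 - 24*65 = 936 - 1*1560 = 936 - 1560 = -624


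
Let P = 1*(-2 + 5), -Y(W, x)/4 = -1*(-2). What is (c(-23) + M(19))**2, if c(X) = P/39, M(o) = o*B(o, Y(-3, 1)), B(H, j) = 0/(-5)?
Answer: 1/169 ≈ 0.0059172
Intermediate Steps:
Y(W, x) = -8 (Y(W, x) = -(-4)*(-2) = -4*2 = -8)
P = 3 (P = 1*3 = 3)
B(H, j) = 0 (B(H, j) = 0*(-1/5) = 0)
M(o) = 0 (M(o) = o*0 = 0)
c(X) = 1/13 (c(X) = 3/39 = 3*(1/39) = 1/13)
(c(-23) + M(19))**2 = (1/13 + 0)**2 = (1/13)**2 = 1/169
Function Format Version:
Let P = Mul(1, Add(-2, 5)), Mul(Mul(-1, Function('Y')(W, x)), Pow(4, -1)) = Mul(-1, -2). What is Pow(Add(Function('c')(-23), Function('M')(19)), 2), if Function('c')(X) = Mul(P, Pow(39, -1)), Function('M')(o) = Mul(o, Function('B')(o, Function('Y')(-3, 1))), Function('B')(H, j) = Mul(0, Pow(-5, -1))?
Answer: Rational(1, 169) ≈ 0.0059172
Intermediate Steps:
Function('Y')(W, x) = -8 (Function('Y')(W, x) = Mul(-4, Mul(-1, -2)) = Mul(-4, 2) = -8)
P = 3 (P = Mul(1, 3) = 3)
Function('B')(H, j) = 0 (Function('B')(H, j) = Mul(0, Rational(-1, 5)) = 0)
Function('M')(o) = 0 (Function('M')(o) = Mul(o, 0) = 0)
Function('c')(X) = Rational(1, 13) (Function('c')(X) = Mul(3, Pow(39, -1)) = Mul(3, Rational(1, 39)) = Rational(1, 13))
Pow(Add(Function('c')(-23), Function('M')(19)), 2) = Pow(Add(Rational(1, 13), 0), 2) = Pow(Rational(1, 13), 2) = Rational(1, 169)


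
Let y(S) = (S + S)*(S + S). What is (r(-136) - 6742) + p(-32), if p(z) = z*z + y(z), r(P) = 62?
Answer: -1560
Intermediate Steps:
y(S) = 4*S² (y(S) = (2*S)*(2*S) = 4*S²)
p(z) = 5*z² (p(z) = z*z + 4*z² = z² + 4*z² = 5*z²)
(r(-136) - 6742) + p(-32) = (62 - 6742) + 5*(-32)² = -6680 + 5*1024 = -6680 + 5120 = -1560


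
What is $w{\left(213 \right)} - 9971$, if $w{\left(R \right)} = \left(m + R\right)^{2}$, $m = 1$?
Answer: $35825$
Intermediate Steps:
$w{\left(R \right)} = \left(1 + R\right)^{2}$
$w{\left(213 \right)} - 9971 = \left(1 + 213\right)^{2} - 9971 = 214^{2} - 9971 = 45796 - 9971 = 35825$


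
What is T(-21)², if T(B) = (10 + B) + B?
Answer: 1024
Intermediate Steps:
T(B) = 10 + 2*B
T(-21)² = (10 + 2*(-21))² = (10 - 42)² = (-32)² = 1024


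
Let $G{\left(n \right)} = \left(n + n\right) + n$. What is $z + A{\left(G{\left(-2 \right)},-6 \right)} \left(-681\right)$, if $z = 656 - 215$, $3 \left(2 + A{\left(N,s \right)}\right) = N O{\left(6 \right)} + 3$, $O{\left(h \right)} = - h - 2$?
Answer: $-9774$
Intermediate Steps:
$O{\left(h \right)} = -2 - h$
$G{\left(n \right)} = 3 n$ ($G{\left(n \right)} = 2 n + n = 3 n$)
$A{\left(N,s \right)} = -1 - \frac{8 N}{3}$ ($A{\left(N,s \right)} = -2 + \frac{N \left(-2 - 6\right) + 3}{3} = -2 + \frac{N \left(-8\right) + 3}{3} = -2 + \frac{- 8 N + 3}{3} = -2 + \frac{3 - 8 N}{3} = -2 - \left(-1 + \frac{8 N}{3}\right) = -1 - \frac{8 N}{3}$)
$z = 441$ ($z = 656 - 215 = 441$)
$z + A{\left(G{\left(-2 \right)},-6 \right)} \left(-681\right) = 441 + \left(-1 - \frac{8 \cdot 3 \left(-2\right)}{3}\right) \left(-681\right) = 441 + \left(-1 - -16\right) \left(-681\right) = 441 + \left(-1 + 16\right) \left(-681\right) = 441 + 15 \left(-681\right) = 441 - 10215 = -9774$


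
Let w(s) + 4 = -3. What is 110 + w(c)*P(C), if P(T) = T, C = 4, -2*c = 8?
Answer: 82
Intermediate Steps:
c = -4 (c = -½*8 = -4)
w(s) = -7 (w(s) = -4 - 3 = -7)
110 + w(c)*P(C) = 110 - 7*4 = 110 - 28 = 82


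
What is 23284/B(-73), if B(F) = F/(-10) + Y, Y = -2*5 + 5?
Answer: 232840/23 ≈ 10123.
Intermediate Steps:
Y = -5 (Y = -10 + 5 = -5)
B(F) = -5 - F/10 (B(F) = F/(-10) - 5 = F*(-⅒) - 5 = -F/10 - 5 = -5 - F/10)
23284/B(-73) = 23284/(-5 - ⅒*(-73)) = 23284/(-5 + 73/10) = 23284/(23/10) = 23284*(10/23) = 232840/23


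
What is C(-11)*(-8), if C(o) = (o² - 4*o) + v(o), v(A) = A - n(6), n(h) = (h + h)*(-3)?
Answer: -1520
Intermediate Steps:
n(h) = -6*h (n(h) = (2*h)*(-3) = -6*h)
v(A) = 36 + A (v(A) = A - (-6)*6 = A - 1*(-36) = A + 36 = 36 + A)
C(o) = 36 + o² - 3*o (C(o) = (o² - 4*o) + (36 + o) = 36 + o² - 3*o)
C(-11)*(-8) = (36 + (-11)² - 3*(-11))*(-8) = (36 + 121 + 33)*(-8) = 190*(-8) = -1520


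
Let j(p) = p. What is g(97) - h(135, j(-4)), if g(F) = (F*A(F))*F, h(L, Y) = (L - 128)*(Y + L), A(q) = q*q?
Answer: 88528364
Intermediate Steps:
A(q) = q²
h(L, Y) = (-128 + L)*(L + Y)
g(F) = F⁴ (g(F) = (F*F²)*F = F³*F = F⁴)
g(97) - h(135, j(-4)) = 97⁴ - (135² - 128*135 - 128*(-4) + 135*(-4)) = 88529281 - (18225 - 17280 + 512 - 540) = 88529281 - 1*917 = 88529281 - 917 = 88528364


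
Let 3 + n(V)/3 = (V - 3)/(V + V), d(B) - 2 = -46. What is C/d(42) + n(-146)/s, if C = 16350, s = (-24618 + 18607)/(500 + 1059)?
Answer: -7137027081/19307332 ≈ -369.65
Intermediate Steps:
d(B) = -44 (d(B) = 2 - 46 = -44)
n(V) = -9 + 3*(-3 + V)/(2*V) (n(V) = -9 + 3*((V - 3)/(V + V)) = -9 + 3*((-3 + V)/((2*V))) = -9 + 3*((-3 + V)*(1/(2*V))) = -9 + 3*((-3 + V)/(2*V)) = -9 + 3*(-3 + V)/(2*V))
s = -6011/1559 ≈ -3.8557
C/d(42) + n(-146)/s = 16350/(-44) + ((3/2)*(-3 - 5*(-146))/(-146))/(-6011/1559) = 16350*(-1/44) + ((3/2)*(-1/146)*(-3 + 730))*(-1559/6011) = -8175/22 + ((3/2)*(-1/146)*727)*(-1559/6011) = -8175/22 - 2181/292*(-1559/6011) = -8175/22 + 3400179/1755212 = -7137027081/19307332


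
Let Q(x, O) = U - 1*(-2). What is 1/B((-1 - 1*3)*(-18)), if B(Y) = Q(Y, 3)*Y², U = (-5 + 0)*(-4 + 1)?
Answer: 1/88128 ≈ 1.1347e-5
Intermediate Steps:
U = 15 (U = -5*(-3) = 15)
Q(x, O) = 17 (Q(x, O) = 15 - 1*(-2) = 15 + 2 = 17)
B(Y) = 17*Y²
1/B((-1 - 1*3)*(-18)) = 1/(17*((-1 - 1*3)*(-18))²) = 1/(17*((-1 - 3)*(-18))²) = 1/(17*(-4*(-18))²) = 1/(17*72²) = 1/(17*5184) = 1/88128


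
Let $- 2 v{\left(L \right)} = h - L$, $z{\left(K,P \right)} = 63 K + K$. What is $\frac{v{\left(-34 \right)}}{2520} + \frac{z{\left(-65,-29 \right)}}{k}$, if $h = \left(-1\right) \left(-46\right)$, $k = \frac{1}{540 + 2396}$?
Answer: $- \frac{769466881}{63} \approx -1.2214 \cdot 10^{7}$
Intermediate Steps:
$z{\left(K,P \right)} = 64 K$
$k = \frac{1}{2936} \approx 0.0003406$
$h = 46$
$v{\left(L \right)} = -23 + \frac{L}{2}$ ($v{\left(L \right)} = - \frac{46 - L}{2} = -23 + \frac{L}{2}$)
$\frac{v{\left(-34 \right)}}{2520} + \frac{z{\left(-65,-29 \right)}}{k} = \frac{-23 + \frac{1}{2} \left(-34\right)}{2520} + 64 \left(-65\right) \frac{1}{\frac{1}{2936}} = \left(-23 - 17\right) \frac{1}{2520} - 12213760 = \left(-40\right) \frac{1}{2520} - 12213760 = - \frac{1}{63} - 12213760 = - \frac{769466881}{63}$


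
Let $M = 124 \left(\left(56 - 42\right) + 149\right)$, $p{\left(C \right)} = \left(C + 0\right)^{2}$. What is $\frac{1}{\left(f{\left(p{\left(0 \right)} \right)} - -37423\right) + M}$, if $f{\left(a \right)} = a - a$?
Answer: $\frac{1}{57635} \approx 1.7351 \cdot 10^{-5}$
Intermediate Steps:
$p{\left(C \right)} = C^{2}$
$f{\left(a \right)} = 0$
$M = 20212$ ($M = 124 \left(14 + 149\right) = 124 \cdot 163 = 20212$)
$\frac{1}{\left(f{\left(p{\left(0 \right)} \right)} - -37423\right) + M} = \frac{1}{\left(0 - -37423\right) + 20212} = \frac{1}{\left(0 + 37423\right) + 20212} = \frac{1}{37423 + 20212} = \frac{1}{57635}$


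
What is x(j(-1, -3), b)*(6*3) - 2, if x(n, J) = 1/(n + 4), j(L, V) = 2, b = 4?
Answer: 1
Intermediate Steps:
x(n, J) = 1/(4 + n)
x(j(-1, -3), b)*(6*3) - 2 = (6*3)/(4 + 2) - 2 = 18/6 - 2 = (⅙)*18 - 2 = 3 - 2 = 1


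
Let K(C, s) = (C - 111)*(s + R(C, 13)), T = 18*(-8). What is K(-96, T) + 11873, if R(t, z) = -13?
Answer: 44372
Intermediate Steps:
T = -144
K(C, s) = (-111 + C)*(-13 + s) (K(C, s) = (C - 111)*(s - 13) = (-111 + C)*(-13 + s))
K(-96, T) + 11873 = (1443 - 111*(-144) - 13*(-96) - 96*(-144)) + 11873 = (1443 + 15984 + 1248 + 13824) + 11873 = 32499 + 11873 = 44372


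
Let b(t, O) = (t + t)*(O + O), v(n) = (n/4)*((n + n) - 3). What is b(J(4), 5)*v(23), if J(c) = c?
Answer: 19780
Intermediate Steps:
v(n) = n*(-3 + 2*n)/4 (v(n) = (n*(1/4))*(2*n - 3) = (n/4)*(-3 + 2*n) = n*(-3 + 2*n)/4)
b(t, O) = 4*O*t (b(t, O) = (2*t)*(2*O) = 4*O*t)
b(J(4), 5)*v(23) = (4*5*4)*((1/4)*23*(-3 + 2*23)) = 80*((1/4)*23*(-3 + 46)) = 80*((1/4)*23*43) = 80*(989/4) = 19780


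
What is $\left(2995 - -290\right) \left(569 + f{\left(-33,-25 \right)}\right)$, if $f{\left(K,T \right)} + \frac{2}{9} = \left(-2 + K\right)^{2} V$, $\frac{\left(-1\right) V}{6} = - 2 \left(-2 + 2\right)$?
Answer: $1868435$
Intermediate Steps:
$V = 0$ ($V = - 6 \left(- 2 \left(-2 + 2\right)\right) = - 6 \left(\left(-2\right) 0\right) = \left(-6\right) 0 = 0$)
$f{\left(K,T \right)} = - \frac{2}{9}$ ($f{\left(K,T \right)} = - \frac{2}{9} + \left(-2 + K\right)^{2} \cdot 0 = - \frac{2}{9} + 0 = - \frac{2}{9}$)
$\left(2995 - -290\right) \left(569 + f{\left(-33,-25 \right)}\right) = \left(2995 - -290\right) \left(569 - \frac{2}{9}\right) = \left(2995 + \left(-1252 + 1542\right)\right) \frac{5119}{9} = \left(2995 + 290\right) \frac{5119}{9} = 3285 \cdot \frac{5119}{9} = 1868435$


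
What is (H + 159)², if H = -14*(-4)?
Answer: 46225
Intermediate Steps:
H = 56
(H + 159)² = (56 + 159)² = 215² = 46225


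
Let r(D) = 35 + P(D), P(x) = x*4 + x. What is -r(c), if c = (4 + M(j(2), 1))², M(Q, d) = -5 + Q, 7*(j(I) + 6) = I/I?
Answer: -13235/49 ≈ -270.10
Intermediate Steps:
j(I) = -41/7 (j(I) = -6 + (I/I)/7 = -6 + (⅐)*1 = -6 + ⅐ = -41/7)
P(x) = 5*x (P(x) = 4*x + x = 5*x)
c = 2304/49 (c = (4 + (-5 - 41/7))² = (4 - 76/7)² = (-48/7)² = 2304/49 ≈ 47.020)
r(D) = 35 + 5*D
-r(c) = -(35 + 5*(2304/49)) = -(35 + 11520/49) = -1*13235/49 = -13235/49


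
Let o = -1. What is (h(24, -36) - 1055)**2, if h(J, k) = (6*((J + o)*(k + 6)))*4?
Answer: 310288225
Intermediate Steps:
h(J, k) = 24*(-1 + J)*(6 + k) (h(J, k) = (6*((J - 1)*(k + 6)))*4 = (6*((-1 + J)*(6 + k)))*4 = (6*(-1 + J)*(6 + k))*4 = 24*(-1 + J)*(6 + k))
(h(24, -36) - 1055)**2 = ((-144 - 24*(-36) + 144*24 + 24*24*(-36)) - 1055)**2 = ((-144 + 864 + 3456 - 20736) - 1055)**2 = (-16560 - 1055)**2 = (-17615)**2 = 310288225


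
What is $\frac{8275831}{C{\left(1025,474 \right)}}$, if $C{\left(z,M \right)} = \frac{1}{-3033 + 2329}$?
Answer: $-5826185024$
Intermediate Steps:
$C{\left(z,M \right)} = - \frac{1}{704}$ ($C{\left(z,M \right)} = \frac{1}{-704} = - \frac{1}{704}$)
$\frac{8275831}{C{\left(1025,474 \right)}} = \frac{8275831}{- \frac{1}{704}} = 8275831 \left(-704\right) = -5826185024$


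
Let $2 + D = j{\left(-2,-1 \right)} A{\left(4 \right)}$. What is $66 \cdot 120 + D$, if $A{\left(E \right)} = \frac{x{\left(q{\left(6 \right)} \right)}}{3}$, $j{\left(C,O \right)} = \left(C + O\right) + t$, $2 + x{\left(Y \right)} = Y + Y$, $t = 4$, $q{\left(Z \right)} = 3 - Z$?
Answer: $\frac{23746}{3} \approx 7915.3$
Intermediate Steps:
$x{\left(Y \right)} = -2 + 2 Y$ ($x{\left(Y \right)} = -2 + \left(Y + Y\right) = -2 + 2 Y$)
$j{\left(C,O \right)} = 4 + C + O$ ($j{\left(C,O \right)} = \left(C + O\right) + 4 = 4 + C + O$)
$A{\left(E \right)} = - \frac{8}{3}$ ($A{\left(E \right)} = \frac{-2 + 2 \left(3 - 6\right)}{3} = \left(-2 + 2 \left(3 - 6\right)\right) \frac{1}{3} = \left(-2 + 2 \left(-3\right)\right) \frac{1}{3} = \left(-2 - 6\right) \frac{1}{3} = \left(-8\right) \frac{1}{3} = - \frac{8}{3}$)
$D = - \frac{14}{3}$ ($D = -2 + \left(4 - 2 - 1\right) \left(- \frac{8}{3}\right) = -2 + 1 \left(- \frac{8}{3}\right) = -2 - \frac{8}{3} = - \frac{14}{3} \approx -4.6667$)
$66 \cdot 120 + D = 66 \cdot 120 - \frac{14}{3} = 7920 - \frac{14}{3} = \frac{23746}{3}$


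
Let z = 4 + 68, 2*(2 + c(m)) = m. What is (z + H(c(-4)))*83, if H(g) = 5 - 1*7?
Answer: 5810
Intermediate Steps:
c(m) = -2 + m/2
H(g) = -2 (H(g) = 5 - 7 = -2)
z = 72
(z + H(c(-4)))*83 = (72 - 2)*83 = 70*83 = 5810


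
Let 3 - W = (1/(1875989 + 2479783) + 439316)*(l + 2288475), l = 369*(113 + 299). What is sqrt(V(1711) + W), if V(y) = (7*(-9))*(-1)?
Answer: I*sqrt(565046440411875523108089)/725962 ≈ 1.0354e+6*I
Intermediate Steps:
V(y) = 63 (V(y) = -63*(-1) = 63)
l = 152028 (l = 369*412 = 152028)
W = -1556683243599741681/1451924 (W = 3 - (1/(1875989 + 2479783) + 439316)*(152028 + 2288475) = 3 - (1/4355772 + 439316)*2440503 = 3 - 1913560331953*2440503/4355772 = 3 - 1*1556683243604097453/1451924 = 3 - 1556683243604097453/1451924 = -1556683243599741681/1451924 ≈ -1.0722e+12)
sqrt(V(1711) + W) = sqrt(63 - 1556683243599741681/1451924) = sqrt(-1556683243508270469/1451924) = I*sqrt(565046440411875523108089)/725962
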